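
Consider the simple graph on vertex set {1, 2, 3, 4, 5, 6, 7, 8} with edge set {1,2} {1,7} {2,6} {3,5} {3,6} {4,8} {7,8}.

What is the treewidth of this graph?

A width-1 tree decomposition is:
Bags: B1 = {3, 5}  B2 = {3, 6}  B3 = {2, 6}  B4 = {1, 2}  B5 = {1, 7}  B6 = {7, 8}  B7 = {4, 8}
Tree: B1–B2, B2–B3, B3–B4, B4–B5, B5–B6, B6–B7
Every bag has size at most 2, so the width is 2 − 1 = 1 and tw(G) ≤ 1. G has an edge, so its treewidth is at least 1. Combining the bounds, tw(G) = 1.

1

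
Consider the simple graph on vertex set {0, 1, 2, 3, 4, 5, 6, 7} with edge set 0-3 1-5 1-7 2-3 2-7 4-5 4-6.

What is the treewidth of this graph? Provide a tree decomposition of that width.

Treewidth 1.
One optimal decomposition is:
Bags: B1 = {4, 6}  B2 = {4, 5}  B3 = {1, 5}  B4 = {1, 7}  B5 = {2, 7}  B6 = {2, 3}  B7 = {0, 3}
Tree: B1–B2, B2–B3, B3–B4, B4–B5, B5–B6, B6–B7

Every bag has size at most 2, so the width is 2 − 1 = 1 and tw(G) ≤ 1. Since G has at least one edge (e.g. 6–4), it is not an edgeless graph, so tw(G) ≥ 1. Hence tw(G) = 1 exactly.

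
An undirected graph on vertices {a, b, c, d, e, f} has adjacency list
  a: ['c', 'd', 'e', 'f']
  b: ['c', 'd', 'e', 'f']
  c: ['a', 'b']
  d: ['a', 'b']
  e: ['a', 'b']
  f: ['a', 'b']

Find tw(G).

2

A width-2 tree decomposition is:
Bags: B1 = {a, b, e}  B2 = {a, b, f}  B3 = {a, b, c}  B4 = {a, b, d}
Tree: B1–B2, B2–B3, B3–B4
The largest bag has 3 vertices, giving width 2; this decomposition certifies tw(G) ≤ 2. The edges e–a–f–b–e form a cycle, so G is not a tree and its treewidth is at least 2. The upper and lower bounds meet at 2, so that is the treewidth.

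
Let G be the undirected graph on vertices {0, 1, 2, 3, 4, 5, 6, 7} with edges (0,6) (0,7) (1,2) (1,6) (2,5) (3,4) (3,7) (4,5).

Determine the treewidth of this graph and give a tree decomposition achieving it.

Treewidth 2.
Bags: B1 = {1, 2, 6}  B2 = {0, 2, 6}  B3 = {0, 2, 7}  B4 = {2, 3, 7}  B5 = {2, 3, 4}  B6 = {2, 4, 5}
Tree: B1–B2, B2–B3, B3–B4, B4–B5, B5–B6

Every bag has size at most 3, so the width is 3 − 1 = 2 and tw(G) ≤ 2. The edges 2–1–6–0–7–3–4–5–2 form a cycle, so G is not a tree and its treewidth is at least 2. Therefore the treewidth is 2.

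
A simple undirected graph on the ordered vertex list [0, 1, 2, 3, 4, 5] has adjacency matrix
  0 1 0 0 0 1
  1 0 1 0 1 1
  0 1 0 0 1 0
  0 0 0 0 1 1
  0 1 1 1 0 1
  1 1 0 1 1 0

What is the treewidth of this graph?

A width-2 tree decomposition is:
Bags: B1 = {3, 4, 5}  B2 = {1, 4, 5}  B3 = {1, 2, 4}  B4 = {0, 1, 5}
Tree: B1–B2, B2–B3, B2–B4
The largest bag has 3 vertices, giving width 2; this decomposition certifies tw(G) ≤ 2. For the lower bound, the 3 vertices {0, 1, 5} are pairwise adjacent, and any tree decomposition puts a clique entirely inside one bag — forcing width ≥ 2. Hence tw(G) = 2 exactly.

2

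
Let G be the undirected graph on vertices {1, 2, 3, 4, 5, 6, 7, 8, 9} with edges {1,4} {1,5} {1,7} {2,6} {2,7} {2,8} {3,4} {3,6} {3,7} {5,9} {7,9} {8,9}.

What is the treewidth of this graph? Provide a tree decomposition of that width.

The largest bag has 4 vertices, giving width 3; this decomposition certifies tw(G) ≤ 3. For the lower bound: the 4 vertex sets {3,4,6}, {2}, {7}, {1,5,8,9} are disjoint, each induces a connected subgraph, and every pair is joined by at least one edge of G. Contracting each set to a single vertex therefore yields K_{4} as a minor, and since treewidth is minor-monotone, tw(G) ≥ tw(K_{4}) = 3. Therefore the treewidth is 3.

Treewidth 3.
One optimal decomposition is:
Bags: B1 = {2, 3, 4, 6}  B2 = {2, 3, 4, 7}  B3 = {1, 2, 4, 7}  B4 = {1, 2, 7, 8}  B5 = {1, 7, 8, 9}  B6 = {1, 5, 8, 9}
Tree: B1–B2, B2–B3, B3–B4, B4–B5, B5–B6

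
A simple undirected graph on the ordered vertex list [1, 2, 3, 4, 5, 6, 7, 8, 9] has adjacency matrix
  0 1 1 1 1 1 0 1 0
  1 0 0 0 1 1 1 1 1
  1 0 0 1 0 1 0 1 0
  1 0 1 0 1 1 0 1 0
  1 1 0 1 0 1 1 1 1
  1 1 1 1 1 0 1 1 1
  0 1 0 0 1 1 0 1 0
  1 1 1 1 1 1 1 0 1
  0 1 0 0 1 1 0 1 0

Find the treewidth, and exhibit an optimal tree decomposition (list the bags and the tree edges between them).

Treewidth 4.
Bags: B1 = {2, 5, 6, 8, 9}  B2 = {1, 2, 5, 6, 8}  B3 = {1, 4, 5, 6, 8}  B4 = {2, 5, 6, 7, 8}  B5 = {1, 3, 4, 6, 8}
Tree: B1–B2, B2–B3, B1–B4, B3–B5

Each bag holds 5 vertices, so the decomposition has width 4, which upper-bounds the treewidth. For the lower bound, the 5 vertices {1, 3, 4, 6, 8} are pairwise adjacent, and any tree decomposition puts a clique entirely inside one bag — forcing width ≥ 4. Combining the bounds, tw(G) = 4.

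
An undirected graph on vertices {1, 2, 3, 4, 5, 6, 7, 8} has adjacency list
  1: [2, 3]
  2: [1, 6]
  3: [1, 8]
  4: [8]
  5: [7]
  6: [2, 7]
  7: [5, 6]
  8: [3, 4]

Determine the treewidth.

A width-1 tree decomposition is:
Bags: B1 = {4, 8}  B2 = {3, 8}  B3 = {1, 3}  B4 = {1, 2}  B5 = {2, 6}  B6 = {6, 7}  B7 = {5, 7}
Tree: B1–B2, B2–B3, B3–B4, B4–B5, B5–B6, B6–B7
The largest bag has 2 vertices, giving width 1; this decomposition certifies tw(G) ≤ 1. Since G has at least one edge (e.g. 4–8), it is not an edgeless graph, so tw(G) ≥ 1. Hence tw(G) = 1 exactly.

1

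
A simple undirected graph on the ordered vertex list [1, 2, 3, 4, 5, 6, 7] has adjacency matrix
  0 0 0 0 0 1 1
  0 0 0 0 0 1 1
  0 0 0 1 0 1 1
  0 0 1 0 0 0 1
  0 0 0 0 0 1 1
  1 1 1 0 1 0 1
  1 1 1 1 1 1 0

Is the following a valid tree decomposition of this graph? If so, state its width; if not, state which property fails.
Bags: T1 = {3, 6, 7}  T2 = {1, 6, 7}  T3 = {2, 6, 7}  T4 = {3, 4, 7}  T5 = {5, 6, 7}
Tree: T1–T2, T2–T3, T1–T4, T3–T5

Yes; width 2.

Vertex coverage: the bags together contain {1, 2, 3, 4, 5, 6, 7}, the full vertex set. Edge coverage: each edge of G has both endpoints in at least one bag. Running intersection: for every vertex, the bags containing it form a connected subtree. All three properties hold, so this is a valid tree decomposition of width max|bag| − 1 = 2, and hence tw(G) ≤ 2.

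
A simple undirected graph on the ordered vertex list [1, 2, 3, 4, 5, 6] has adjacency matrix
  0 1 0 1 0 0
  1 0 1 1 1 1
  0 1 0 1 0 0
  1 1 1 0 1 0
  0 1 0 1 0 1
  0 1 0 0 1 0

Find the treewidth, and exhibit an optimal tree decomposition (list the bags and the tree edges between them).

The largest bag has 3 vertices, giving width 2; this decomposition certifies tw(G) ≤ 2. For the lower bound, the 3 vertices {1, 2, 4} are pairwise adjacent, and any tree decomposition puts a clique entirely inside one bag — forcing width ≥ 2. The upper and lower bounds meet at 2, so that is the treewidth.

Treewidth 2.
One optimal decomposition is:
Bags: B1 = {2, 5, 6}  B2 = {2, 4, 5}  B3 = {2, 3, 4}  B4 = {1, 2, 4}
Tree: B1–B2, B2–B3, B2–B4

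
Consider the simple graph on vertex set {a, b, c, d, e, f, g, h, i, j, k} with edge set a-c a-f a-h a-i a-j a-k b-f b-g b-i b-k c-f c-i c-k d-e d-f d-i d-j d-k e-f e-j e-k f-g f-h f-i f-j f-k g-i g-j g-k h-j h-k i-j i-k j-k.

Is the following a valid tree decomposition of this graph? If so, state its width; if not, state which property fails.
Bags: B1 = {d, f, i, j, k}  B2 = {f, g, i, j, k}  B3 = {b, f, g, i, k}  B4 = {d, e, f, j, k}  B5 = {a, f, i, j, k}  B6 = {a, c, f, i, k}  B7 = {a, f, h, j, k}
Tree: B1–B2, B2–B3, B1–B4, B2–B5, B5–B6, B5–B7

Vertex coverage: the bags together contain {a, b, c, d, e, f, g, h, i, j, k}, the full vertex set. Edge coverage: each edge of G has both endpoints in at least one bag. Running intersection: for every vertex, the bags containing it form a connected subtree. All three properties hold, so this is a valid tree decomposition of width max|bag| − 1 = 4, and hence tw(G) ≤ 4.

Yes; width 4.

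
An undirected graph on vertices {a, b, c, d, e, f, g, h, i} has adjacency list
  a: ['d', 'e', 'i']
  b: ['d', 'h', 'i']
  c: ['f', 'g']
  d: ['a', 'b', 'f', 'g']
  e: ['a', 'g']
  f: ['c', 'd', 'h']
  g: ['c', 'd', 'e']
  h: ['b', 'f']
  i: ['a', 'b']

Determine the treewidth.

3

A width-3 tree decomposition is:
Bags: B1 = {a, b, h, i}  B2 = {a, b, d, h}  B3 = {a, d, f, h}  B4 = {a, d, e, f}  B5 = {d, e, f, g}  B6 = {c, e, f, g}
Tree: B1–B2, B2–B3, B3–B4, B4–B5, B5–B6
Each bag holds 4 vertices, so the decomposition has width 3, which upper-bounds the treewidth. For the lower bound: the 4 vertex sets {b,h,i}, {a}, {d}, {c,e,f,g} are disjoint, each induces a connected subgraph, and every pair is joined by at least one edge of G. Contracting each set to a single vertex therefore yields K_{4} as a minor, and since treewidth is minor-monotone, tw(G) ≥ tw(K_{4}) = 3. Combining the bounds, tw(G) = 3.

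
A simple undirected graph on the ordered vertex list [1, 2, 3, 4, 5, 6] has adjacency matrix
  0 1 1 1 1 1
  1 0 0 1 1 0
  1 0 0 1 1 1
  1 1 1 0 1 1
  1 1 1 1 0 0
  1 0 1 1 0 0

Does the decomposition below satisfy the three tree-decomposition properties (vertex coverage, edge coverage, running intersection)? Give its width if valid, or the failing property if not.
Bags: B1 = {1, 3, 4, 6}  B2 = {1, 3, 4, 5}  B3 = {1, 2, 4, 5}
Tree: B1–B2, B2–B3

Yes; width 3.

Vertex coverage: the bags together contain {1, 2, 3, 4, 5, 6}, the full vertex set. Edge coverage: each edge of G has both endpoints in at least one bag. Running intersection: for every vertex, the bags containing it form a connected subtree. All three properties hold, so this is a valid tree decomposition of width max|bag| − 1 = 3, and hence tw(G) ≤ 3.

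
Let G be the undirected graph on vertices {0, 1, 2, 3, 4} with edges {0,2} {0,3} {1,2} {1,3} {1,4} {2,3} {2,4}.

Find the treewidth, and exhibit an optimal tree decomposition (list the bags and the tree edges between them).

The largest bag has 3 vertices, giving width 2; this decomposition certifies tw(G) ≤ 2. For the lower bound, the 3 vertices {0, 2, 3} are pairwise adjacent, and any tree decomposition puts a clique entirely inside one bag — forcing width ≥ 2. Therefore the treewidth is 2.

Treewidth 2.
One such decomposition:
Bags: B1 = {0, 2, 3}  B2 = {1, 2, 3}  B3 = {1, 2, 4}
Tree: B1–B2, B2–B3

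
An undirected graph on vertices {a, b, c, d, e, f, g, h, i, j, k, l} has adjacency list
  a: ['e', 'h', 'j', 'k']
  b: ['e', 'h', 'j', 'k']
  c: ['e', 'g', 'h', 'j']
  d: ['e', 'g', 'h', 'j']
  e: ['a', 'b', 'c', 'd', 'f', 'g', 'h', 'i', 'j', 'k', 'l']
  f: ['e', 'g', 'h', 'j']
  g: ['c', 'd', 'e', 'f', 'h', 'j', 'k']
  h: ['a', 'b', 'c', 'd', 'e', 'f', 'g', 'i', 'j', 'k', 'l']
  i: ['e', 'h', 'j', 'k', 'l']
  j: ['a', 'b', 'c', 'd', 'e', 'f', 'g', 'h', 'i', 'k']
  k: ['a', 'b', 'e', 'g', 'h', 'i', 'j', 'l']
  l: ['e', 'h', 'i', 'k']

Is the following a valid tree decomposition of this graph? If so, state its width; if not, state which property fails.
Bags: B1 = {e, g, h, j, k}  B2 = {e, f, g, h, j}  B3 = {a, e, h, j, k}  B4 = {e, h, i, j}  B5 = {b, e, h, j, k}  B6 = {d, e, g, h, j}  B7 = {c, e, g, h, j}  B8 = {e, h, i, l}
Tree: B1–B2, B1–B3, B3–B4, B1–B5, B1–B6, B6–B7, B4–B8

A tree decomposition must satisfy three properties: every vertex lies in some bag; for every edge, both endpoints lie together in some bag; and for every vertex, the bags containing it form a connected subtree. Here edge (k,i) lies in no bag, so the decomposition is invalid.

No — edge (k,i) lies in no bag.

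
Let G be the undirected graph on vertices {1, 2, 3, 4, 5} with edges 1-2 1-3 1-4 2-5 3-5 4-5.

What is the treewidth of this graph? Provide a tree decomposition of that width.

Treewidth 2.
One such decomposition:
Bags: B1 = {1, 3, 5}  B2 = {1, 2, 5}  B3 = {1, 4, 5}
Tree: B1–B2, B2–B3

The largest bag has 3 vertices, giving width 2; this decomposition certifies tw(G) ≤ 2. The edges 5–3–1–2–5 form a cycle, so G is not a tree and its treewidth is at least 2. Therefore the treewidth is 2.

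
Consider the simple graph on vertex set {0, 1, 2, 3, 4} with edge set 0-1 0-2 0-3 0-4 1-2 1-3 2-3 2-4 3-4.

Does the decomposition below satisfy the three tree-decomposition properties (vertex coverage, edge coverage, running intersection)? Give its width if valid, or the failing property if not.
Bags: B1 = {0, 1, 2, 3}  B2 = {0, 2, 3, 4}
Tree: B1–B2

Yes; width 3.

Every vertex of G appears in some bag (union = {0, 1, 2, 3, 4}); every edge is covered by a bag; and for each vertex v the set of bags containing v is connected in the bag tree. The decomposition is therefore valid. The largest bag has 4 vertices, so the width is 3.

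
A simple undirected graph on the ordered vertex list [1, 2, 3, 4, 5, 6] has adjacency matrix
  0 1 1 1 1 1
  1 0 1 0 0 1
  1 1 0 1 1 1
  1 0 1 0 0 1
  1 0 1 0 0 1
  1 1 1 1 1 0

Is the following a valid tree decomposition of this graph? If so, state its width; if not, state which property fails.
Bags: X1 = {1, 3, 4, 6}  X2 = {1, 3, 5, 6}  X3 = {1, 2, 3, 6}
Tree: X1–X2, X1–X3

Yes; width 3.

Every vertex of G appears in some bag (union = {1, 2, 3, 4, 5, 6}); every edge is covered by a bag; and for each vertex v the set of bags containing v is connected in the bag tree. The decomposition is therefore valid. The largest bag has 4 vertices, so the width is 3.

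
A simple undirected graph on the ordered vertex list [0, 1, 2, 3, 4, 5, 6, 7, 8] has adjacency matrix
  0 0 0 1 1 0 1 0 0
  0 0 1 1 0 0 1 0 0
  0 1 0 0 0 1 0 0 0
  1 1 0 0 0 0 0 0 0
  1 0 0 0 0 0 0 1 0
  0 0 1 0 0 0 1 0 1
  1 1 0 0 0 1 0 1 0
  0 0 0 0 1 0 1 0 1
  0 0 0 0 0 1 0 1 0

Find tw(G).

3

A width-3 tree decomposition is:
Bags: B1 = {4, 5, 7, 8}  B2 = {4, 5, 6, 7}  B3 = {0, 4, 5, 6}  B4 = {0, 2, 5, 6}  B5 = {0, 1, 2, 6}  B6 = {0, 1, 2, 3}
Tree: B1–B2, B2–B3, B3–B4, B4–B5, B5–B6
Each bag holds 4 vertices, so the decomposition has width 3, which upper-bounds the treewidth. For the lower bound: the 4 vertex sets {4,7,8}, {5}, {6}, {0,1,2,3} are disjoint, each induces a connected subgraph, and every pair is joined by at least one edge of G. Contracting each set to a single vertex therefore yields K_{4} as a minor, and since treewidth is minor-monotone, tw(G) ≥ tw(K_{4}) = 3. The upper and lower bounds meet at 3, so that is the treewidth.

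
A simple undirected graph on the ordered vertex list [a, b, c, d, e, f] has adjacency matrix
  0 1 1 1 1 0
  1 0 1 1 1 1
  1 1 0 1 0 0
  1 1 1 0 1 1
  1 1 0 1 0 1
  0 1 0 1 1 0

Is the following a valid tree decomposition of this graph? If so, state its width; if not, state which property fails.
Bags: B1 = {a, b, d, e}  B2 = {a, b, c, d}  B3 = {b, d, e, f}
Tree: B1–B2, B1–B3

Every vertex of G appears in some bag (union = {a, b, c, d, e, f}); every edge is covered by a bag; and for each vertex v the set of bags containing v is connected in the bag tree. The decomposition is therefore valid. The largest bag has 4 vertices, so the width is 3.

Yes; width 3.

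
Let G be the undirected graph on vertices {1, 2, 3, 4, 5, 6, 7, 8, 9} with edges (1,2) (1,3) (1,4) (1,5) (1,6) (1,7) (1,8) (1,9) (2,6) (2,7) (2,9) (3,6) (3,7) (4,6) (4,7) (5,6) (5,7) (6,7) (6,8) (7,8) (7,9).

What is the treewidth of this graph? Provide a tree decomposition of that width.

The largest bag has 4 vertices, giving width 3; this decomposition certifies tw(G) ≤ 3. On the other hand G contains the 4-clique {1, 2, 7, 9}. A clique must lie in a single bag of any decomposition, so no decomposition can have width below 3. Combining the bounds, tw(G) = 3.

Treewidth 3.
One such decomposition:
Bags: B1 = {1, 6, 7, 8}  B2 = {1, 3, 6, 7}  B3 = {1, 4, 6, 7}  B4 = {1, 5, 6, 7}  B5 = {1, 2, 6, 7}  B6 = {1, 2, 7, 9}
Tree: B1–B2, B2–B3, B1–B4, B1–B5, B5–B6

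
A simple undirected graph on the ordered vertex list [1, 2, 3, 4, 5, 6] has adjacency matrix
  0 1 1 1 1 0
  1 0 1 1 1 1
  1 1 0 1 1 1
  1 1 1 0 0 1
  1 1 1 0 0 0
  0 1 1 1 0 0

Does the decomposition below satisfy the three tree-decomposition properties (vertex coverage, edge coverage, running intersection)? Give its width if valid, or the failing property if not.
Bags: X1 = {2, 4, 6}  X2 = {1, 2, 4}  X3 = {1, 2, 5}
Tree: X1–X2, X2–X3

A tree decomposition must satisfy three properties: every vertex lies in some bag; for every edge, both endpoints lie together in some bag; and for every vertex, the bags containing it form a connected subtree. Here vertex 3 appears in no bag, so the decomposition is invalid.

No — vertex 3 appears in no bag.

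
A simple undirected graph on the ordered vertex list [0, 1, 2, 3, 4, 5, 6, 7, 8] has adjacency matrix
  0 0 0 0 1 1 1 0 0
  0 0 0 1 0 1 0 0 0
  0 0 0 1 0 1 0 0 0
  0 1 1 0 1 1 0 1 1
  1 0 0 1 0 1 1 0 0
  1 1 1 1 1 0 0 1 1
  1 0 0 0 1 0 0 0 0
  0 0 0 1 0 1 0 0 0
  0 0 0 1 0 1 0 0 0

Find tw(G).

2

A width-2 tree decomposition is:
Bags: B1 = {3, 4, 5}  B2 = {3, 5, 7}  B3 = {0, 4, 5}  B4 = {0, 4, 6}  B5 = {2, 3, 5}  B6 = {1, 3, 5}  B7 = {3, 5, 8}
Tree: B1–B2, B1–B3, B3–B4, B2–B5, B2–B6, B2–B7
Every bag has size at most 3, so the width is 3 − 1 = 2 and tw(G) ≤ 2. On the other hand G contains the 3-clique {0, 4, 5}. A clique must lie in a single bag of any decomposition, so no decomposition can have width below 2. Hence tw(G) = 2 exactly.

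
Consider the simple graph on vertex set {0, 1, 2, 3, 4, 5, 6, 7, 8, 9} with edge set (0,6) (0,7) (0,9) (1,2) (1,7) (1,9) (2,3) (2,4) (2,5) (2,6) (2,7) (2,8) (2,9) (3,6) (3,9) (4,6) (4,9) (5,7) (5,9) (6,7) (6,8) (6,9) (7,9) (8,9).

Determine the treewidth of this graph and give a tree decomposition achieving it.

The largest bag has 4 vertices, giving width 3; this decomposition certifies tw(G) ≤ 3. On the other hand G contains the 4-clique {0, 6, 7, 9}. A clique must lie in a single bag of any decomposition, so no decomposition can have width below 3. Combining the bounds, tw(G) = 3.

Treewidth 3.
One such decomposition:
Bags: B1 = {2, 6, 7, 9}  B2 = {2, 6, 8, 9}  B3 = {2, 4, 6, 9}  B4 = {2, 3, 6, 9}  B5 = {2, 5, 7, 9}  B6 = {1, 2, 7, 9}  B7 = {0, 6, 7, 9}
Tree: B1–B2, B2–B3, B3–B4, B1–B5, B1–B6, B1–B7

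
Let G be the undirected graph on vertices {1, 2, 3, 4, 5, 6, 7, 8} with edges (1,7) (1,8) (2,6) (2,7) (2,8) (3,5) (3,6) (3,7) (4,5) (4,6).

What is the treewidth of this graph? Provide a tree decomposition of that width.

Each bag holds 3 vertices, so the decomposition has width 2, which upper-bounds the treewidth. Since 4–5–3–6–4 is a cycle in G, G is not acyclic. Forests are exactly the graphs of treewidth ≤ 1, so tw(G) ≥ 2. Hence tw(G) = 2 exactly.

Treewidth 2.
Bags: B1 = {4, 5, 6}  B2 = {3, 5, 6}  B3 = {2, 3, 6}  B4 = {2, 3, 7}  B5 = {2, 7, 8}  B6 = {1, 7, 8}
Tree: B1–B2, B2–B3, B3–B4, B4–B5, B5–B6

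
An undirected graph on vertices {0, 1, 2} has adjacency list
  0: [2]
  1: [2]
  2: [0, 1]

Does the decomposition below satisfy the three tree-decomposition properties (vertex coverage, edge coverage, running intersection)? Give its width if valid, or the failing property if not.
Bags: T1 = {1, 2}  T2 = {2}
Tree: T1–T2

No — vertex 0 appears in no bag.

A tree decomposition must satisfy three properties: every vertex lies in some bag; for every edge, both endpoints lie together in some bag; and for every vertex, the bags containing it form a connected subtree. Here vertex 0 appears in no bag, so the decomposition is invalid.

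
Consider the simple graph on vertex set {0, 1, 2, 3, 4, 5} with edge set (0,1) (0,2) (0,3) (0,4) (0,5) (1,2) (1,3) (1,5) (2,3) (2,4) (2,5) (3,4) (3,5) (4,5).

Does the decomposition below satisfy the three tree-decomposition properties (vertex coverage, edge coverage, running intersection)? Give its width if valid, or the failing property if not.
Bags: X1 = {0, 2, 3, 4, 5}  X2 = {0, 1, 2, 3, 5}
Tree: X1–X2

Yes; width 4.

Checking the three conditions: (i) the bags cover all of {0, 1, 2, 3, 4, 5}; (ii) for each edge, some bag contains both endpoints; (iii) the bags containing any fixed vertex form a subtree. All hold, so the decomposition is valid with width 5 − 1 = 4.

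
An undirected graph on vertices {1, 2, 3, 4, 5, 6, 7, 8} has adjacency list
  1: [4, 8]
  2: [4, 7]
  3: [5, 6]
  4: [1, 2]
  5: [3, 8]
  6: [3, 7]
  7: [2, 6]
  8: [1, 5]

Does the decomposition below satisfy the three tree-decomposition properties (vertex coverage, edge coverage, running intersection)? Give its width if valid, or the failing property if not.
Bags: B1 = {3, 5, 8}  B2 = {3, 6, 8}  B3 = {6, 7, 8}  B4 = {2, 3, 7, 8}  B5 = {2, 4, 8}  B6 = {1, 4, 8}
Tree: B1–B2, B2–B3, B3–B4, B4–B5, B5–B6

No — bags containing vertex 3 are not connected in the tree.

A tree decomposition must satisfy three properties: every vertex lies in some bag; for every edge, both endpoints lie together in some bag; and for every vertex, the bags containing it form a connected subtree. Here bags containing vertex 3 are not connected in the tree, so the decomposition is invalid.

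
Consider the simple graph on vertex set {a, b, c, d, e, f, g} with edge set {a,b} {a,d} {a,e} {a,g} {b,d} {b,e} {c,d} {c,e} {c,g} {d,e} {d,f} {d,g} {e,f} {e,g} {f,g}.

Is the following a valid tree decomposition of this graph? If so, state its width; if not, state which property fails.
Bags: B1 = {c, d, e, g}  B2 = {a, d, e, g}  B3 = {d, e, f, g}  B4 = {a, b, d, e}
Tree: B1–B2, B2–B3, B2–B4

Every vertex of G appears in some bag (union = {a, b, c, d, e, f, g}); every edge is covered by a bag; and for each vertex v the set of bags containing v is connected in the bag tree. The decomposition is therefore valid. The largest bag has 4 vertices, so the width is 3.

Yes; width 3.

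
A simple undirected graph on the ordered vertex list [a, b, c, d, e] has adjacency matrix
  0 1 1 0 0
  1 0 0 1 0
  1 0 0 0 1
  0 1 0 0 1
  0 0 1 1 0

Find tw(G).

A width-2 tree decomposition is:
Bags: B1 = {a, b, d}  B2 = {a, c, d}  B3 = {c, d, e}
Tree: B1–B2, B2–B3
Every bag has size at most 3, so the width is 3 − 1 = 2 and tw(G) ≤ 2. Since d–b–a–c–e–d is a cycle in G, G is not acyclic. Forests are exactly the graphs of treewidth ≤ 1, so tw(G) ≥ 2. Therefore the treewidth is 2.

2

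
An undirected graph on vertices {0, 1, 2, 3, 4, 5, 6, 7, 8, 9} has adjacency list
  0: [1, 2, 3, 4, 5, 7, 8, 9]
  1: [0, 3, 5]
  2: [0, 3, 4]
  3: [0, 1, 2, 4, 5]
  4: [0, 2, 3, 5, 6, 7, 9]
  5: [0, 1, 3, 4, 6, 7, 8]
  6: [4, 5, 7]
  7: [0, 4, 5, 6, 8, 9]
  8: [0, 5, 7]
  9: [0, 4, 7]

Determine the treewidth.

3

A width-3 tree decomposition is:
Bags: B1 = {0, 3, 4, 5}  B2 = {0, 2, 3, 4}  B3 = {0, 4, 5, 7}  B4 = {0, 1, 3, 5}  B5 = {0, 5, 7, 8}  B6 = {4, 5, 6, 7}  B7 = {0, 4, 7, 9}
Tree: B1–B2, B1–B3, B1–B4, B3–B5, B3–B6, B3–B7
Every bag has size at most 4, so the width is 4 − 1 = 3 and tw(G) ≤ 3. On the other hand G contains the 4-clique {0, 5, 7, 8}. A clique must lie in a single bag of any decomposition, so no decomposition can have width below 3. Combining the bounds, tw(G) = 3.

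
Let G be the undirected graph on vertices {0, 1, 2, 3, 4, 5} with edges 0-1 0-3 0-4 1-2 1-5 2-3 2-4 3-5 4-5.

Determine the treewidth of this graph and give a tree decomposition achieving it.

The largest bag has 4 vertices, giving width 3; this decomposition certifies tw(G) ≤ 3. For the lower bound: the 4 vertex sets {0,4}, {2,3}, {5}, {1} are disjoint, each induces a connected subgraph, and every pair is joined by at least one edge of G. Contracting each set to a single vertex therefore yields K_{4} as a minor, and since treewidth is minor-monotone, tw(G) ≥ tw(K_{4}) = 3. Therefore the treewidth is 3.

Treewidth 3.
One such decomposition:
Bags: B1 = {0, 2, 4, 5}  B2 = {0, 2, 3, 5}  B3 = {0, 1, 2, 5}
Tree: B1–B2, B2–B3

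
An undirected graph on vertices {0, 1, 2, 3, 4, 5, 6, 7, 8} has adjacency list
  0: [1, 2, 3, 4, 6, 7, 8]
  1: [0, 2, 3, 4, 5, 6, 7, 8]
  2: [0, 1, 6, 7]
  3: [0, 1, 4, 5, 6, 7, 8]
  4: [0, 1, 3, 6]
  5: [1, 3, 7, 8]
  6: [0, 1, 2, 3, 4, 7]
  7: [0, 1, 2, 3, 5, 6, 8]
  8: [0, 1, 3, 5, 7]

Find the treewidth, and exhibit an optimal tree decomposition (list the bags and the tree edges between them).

Each bag holds 5 vertices, so the decomposition has width 4, which upper-bounds the treewidth. On the other hand G contains the 5-clique {0, 1, 2, 6, 7}. A clique must lie in a single bag of any decomposition, so no decomposition can have width below 4. Therefore the treewidth is 4.

Treewidth 4.
Bags: B1 = {0, 1, 3, 6, 7}  B2 = {0, 1, 3, 7, 8}  B3 = {0, 1, 2, 6, 7}  B4 = {0, 1, 3, 4, 6}  B5 = {1, 3, 5, 7, 8}
Tree: B1–B2, B1–B3, B1–B4, B2–B5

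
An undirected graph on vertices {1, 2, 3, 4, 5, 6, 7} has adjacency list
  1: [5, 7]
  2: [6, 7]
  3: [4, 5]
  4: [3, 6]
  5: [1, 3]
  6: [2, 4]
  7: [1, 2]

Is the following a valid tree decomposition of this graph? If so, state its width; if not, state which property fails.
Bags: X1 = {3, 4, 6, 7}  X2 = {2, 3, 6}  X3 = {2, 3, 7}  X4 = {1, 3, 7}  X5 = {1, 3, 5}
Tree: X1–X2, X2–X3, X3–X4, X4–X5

A tree decomposition must satisfy three properties: every vertex lies in some bag; for every edge, both endpoints lie together in some bag; and for every vertex, the bags containing it form a connected subtree. Here bags containing vertex 7 are not connected in the tree, so the decomposition is invalid.

No — bags containing vertex 7 are not connected in the tree.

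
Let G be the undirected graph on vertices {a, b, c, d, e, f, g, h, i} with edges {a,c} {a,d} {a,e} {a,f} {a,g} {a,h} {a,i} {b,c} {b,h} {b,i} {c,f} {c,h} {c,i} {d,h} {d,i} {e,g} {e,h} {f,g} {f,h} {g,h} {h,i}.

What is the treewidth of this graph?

A width-3 tree decomposition is:
Bags: B1 = {a, c, h, i}  B2 = {b, c, h, i}  B3 = {a, c, f, h}  B4 = {a, d, h, i}  B5 = {a, f, g, h}  B6 = {a, e, g, h}
Tree: B1–B2, B1–B3, B1–B4, B3–B5, B5–B6
The largest bag has 4 vertices, giving width 3; this decomposition certifies tw(G) ≤ 3. For the lower bound, the 4 vertices {a, d, h, i} are pairwise adjacent, and any tree decomposition puts a clique entirely inside one bag — forcing width ≥ 3. Combining the bounds, tw(G) = 3.

3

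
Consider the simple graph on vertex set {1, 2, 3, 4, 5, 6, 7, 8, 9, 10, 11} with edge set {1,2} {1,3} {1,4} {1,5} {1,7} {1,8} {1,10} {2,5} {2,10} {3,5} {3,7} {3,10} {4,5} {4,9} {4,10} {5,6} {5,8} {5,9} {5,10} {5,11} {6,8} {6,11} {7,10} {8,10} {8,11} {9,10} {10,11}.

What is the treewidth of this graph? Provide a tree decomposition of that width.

Treewidth 3.
One optimal decomposition is:
Bags: B1 = {1, 5, 8, 10}  B2 = {1, 4, 5, 10}  B3 = {1, 3, 5, 10}  B4 = {5, 8, 10, 11}  B5 = {1, 2, 5, 10}  B6 = {1, 3, 7, 10}  B7 = {4, 5, 9, 10}  B8 = {5, 6, 8, 11}
Tree: B1–B2, B2–B3, B1–B4, B2–B5, B3–B6, B2–B7, B4–B8

Every bag has size at most 4, so the width is 4 − 1 = 3 and tw(G) ≤ 3. For the lower bound, the 4 vertices {1, 5, 8, 10} are pairwise adjacent, and any tree decomposition puts a clique entirely inside one bag — forcing width ≥ 3. The upper and lower bounds meet at 3, so that is the treewidth.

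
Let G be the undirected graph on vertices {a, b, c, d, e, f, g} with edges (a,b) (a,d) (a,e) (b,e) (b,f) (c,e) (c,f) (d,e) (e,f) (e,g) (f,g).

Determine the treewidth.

A width-2 tree decomposition is:
Bags: B1 = {b, e, f}  B2 = {c, e, f}  B3 = {a, b, e}  B4 = {a, d, e}  B5 = {e, f, g}
Tree: B1–B2, B1–B3, B3–B4, B1–B5
The largest bag has 3 vertices, giving width 2; this decomposition certifies tw(G) ≤ 2. On the other hand G contains the 3-clique {a, d, e}. A clique must lie in a single bag of any decomposition, so no decomposition can have width below 2. The upper and lower bounds meet at 2, so that is the treewidth.

2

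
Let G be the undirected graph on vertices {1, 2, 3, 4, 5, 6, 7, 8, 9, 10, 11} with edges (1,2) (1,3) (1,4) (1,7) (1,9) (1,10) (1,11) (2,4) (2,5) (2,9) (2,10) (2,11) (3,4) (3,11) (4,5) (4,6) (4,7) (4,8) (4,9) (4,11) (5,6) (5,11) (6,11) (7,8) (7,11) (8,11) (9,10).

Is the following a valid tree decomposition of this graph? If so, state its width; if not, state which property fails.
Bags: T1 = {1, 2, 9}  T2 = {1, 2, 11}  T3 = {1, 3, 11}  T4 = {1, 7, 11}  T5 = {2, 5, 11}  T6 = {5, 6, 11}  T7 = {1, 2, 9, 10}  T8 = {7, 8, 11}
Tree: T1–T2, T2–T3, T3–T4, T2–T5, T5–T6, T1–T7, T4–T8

No — vertex 4 appears in no bag.

A tree decomposition must satisfy three properties: every vertex lies in some bag; for every edge, both endpoints lie together in some bag; and for every vertex, the bags containing it form a connected subtree. Here vertex 4 appears in no bag, so the decomposition is invalid.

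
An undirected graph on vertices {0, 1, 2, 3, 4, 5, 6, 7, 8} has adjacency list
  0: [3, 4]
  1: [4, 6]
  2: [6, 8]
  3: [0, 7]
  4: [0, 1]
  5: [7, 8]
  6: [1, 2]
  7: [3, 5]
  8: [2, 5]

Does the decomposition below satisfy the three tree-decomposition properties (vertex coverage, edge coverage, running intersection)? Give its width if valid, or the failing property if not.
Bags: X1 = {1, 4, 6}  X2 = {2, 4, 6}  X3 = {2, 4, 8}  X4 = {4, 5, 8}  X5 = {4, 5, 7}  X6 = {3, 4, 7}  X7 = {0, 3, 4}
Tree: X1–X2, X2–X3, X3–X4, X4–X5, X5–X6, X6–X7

Every vertex of G appears in some bag (union = {0, 1, 2, 3, 4, 5, 6, 7, 8}); every edge is covered by a bag; and for each vertex v the set of bags containing v is connected in the bag tree. The decomposition is therefore valid. The largest bag has 3 vertices, so the width is 2.

Yes; width 2.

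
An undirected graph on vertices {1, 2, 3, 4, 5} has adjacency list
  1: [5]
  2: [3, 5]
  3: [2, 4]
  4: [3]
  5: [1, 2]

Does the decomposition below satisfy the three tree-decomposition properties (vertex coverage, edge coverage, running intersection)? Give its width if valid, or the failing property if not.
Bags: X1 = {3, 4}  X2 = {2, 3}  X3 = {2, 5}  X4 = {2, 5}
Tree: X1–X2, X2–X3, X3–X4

A tree decomposition must satisfy three properties: every vertex lies in some bag; for every edge, both endpoints lie together in some bag; and for every vertex, the bags containing it form a connected subtree. Here vertex 1 appears in no bag, so the decomposition is invalid.

No — vertex 1 appears in no bag.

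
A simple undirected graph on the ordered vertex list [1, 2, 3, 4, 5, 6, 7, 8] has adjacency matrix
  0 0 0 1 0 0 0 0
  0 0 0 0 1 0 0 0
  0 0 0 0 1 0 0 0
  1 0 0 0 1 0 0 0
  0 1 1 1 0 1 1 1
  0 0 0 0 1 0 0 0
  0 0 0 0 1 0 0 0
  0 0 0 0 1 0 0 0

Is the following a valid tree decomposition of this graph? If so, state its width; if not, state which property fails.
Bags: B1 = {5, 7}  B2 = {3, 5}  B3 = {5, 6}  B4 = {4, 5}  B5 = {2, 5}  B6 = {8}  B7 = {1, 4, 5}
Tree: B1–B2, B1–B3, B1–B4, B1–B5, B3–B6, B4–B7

A tree decomposition must satisfy three properties: every vertex lies in some bag; for every edge, both endpoints lie together in some bag; and for every vertex, the bags containing it form a connected subtree. Here edge (5,8) lies in no bag, so the decomposition is invalid.

No — edge (5,8) lies in no bag.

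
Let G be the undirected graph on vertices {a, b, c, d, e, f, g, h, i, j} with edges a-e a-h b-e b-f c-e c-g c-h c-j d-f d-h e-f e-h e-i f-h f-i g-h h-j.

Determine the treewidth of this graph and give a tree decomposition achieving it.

Each bag holds 3 vertices, so the decomposition has width 2, which upper-bounds the treewidth. For the lower bound, the 3 vertices {d, f, h} are pairwise adjacent, and any tree decomposition puts a clique entirely inside one bag — forcing width ≥ 2. The upper and lower bounds meet at 2, so that is the treewidth.

Treewidth 2.
One such decomposition:
Bags: B1 = {e, f, h}  B2 = {c, e, h}  B3 = {d, f, h}  B4 = {c, h, j}  B5 = {e, f, i}  B6 = {b, e, f}  B7 = {a, e, h}  B8 = {c, g, h}
Tree: B1–B2, B1–B3, B2–B4, B1–B5, B5–B6, B1–B7, B4–B8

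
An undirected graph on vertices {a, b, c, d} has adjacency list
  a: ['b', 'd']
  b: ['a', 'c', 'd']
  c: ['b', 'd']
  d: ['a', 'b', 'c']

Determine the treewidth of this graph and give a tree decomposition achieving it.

The largest bag has 3 vertices, giving width 2; this decomposition certifies tw(G) ≤ 2. On the other hand G contains the 3-clique {b, c, d}. A clique must lie in a single bag of any decomposition, so no decomposition can have width below 2. Therefore the treewidth is 2.

Treewidth 2.
Bags: B1 = {b, c, d}  B2 = {a, b, d}
Tree: B1–B2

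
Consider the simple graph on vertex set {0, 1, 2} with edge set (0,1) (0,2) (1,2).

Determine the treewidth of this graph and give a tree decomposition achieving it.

Treewidth 2.
Bags: B1 = {0, 1, 2}
Tree: (single bag)

With just one bag of size 3, the width is 3 − 1 = 2, so tw(G) ≤ 2. On the other hand G contains the 3-clique {0, 1, 2}. A clique must lie in a single bag of any decomposition, so no decomposition can have width below 2. The upper and lower bounds meet at 2, so that is the treewidth.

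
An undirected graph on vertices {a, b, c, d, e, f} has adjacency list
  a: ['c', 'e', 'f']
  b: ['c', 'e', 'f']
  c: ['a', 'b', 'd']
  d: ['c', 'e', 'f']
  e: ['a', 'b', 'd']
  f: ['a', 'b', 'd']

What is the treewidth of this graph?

3

A width-3 tree decomposition is:
Bags: B1 = {a, b, c, d}  B2 = {a, b, d, e}  B3 = {a, b, d, f}
Tree: B1–B2, B2–B3
Every bag has size at most 4, so the width is 4 − 1 = 3 and tw(G) ≤ 3. For the lower bound: the 4 vertex sets {c,d}, {b,e}, {a}, {f} are disjoint, each induces a connected subgraph, and every pair is joined by at least one edge of G. Contracting each set to a single vertex therefore yields K_{4} as a minor, and since treewidth is minor-monotone, tw(G) ≥ tw(K_{4}) = 3. Hence tw(G) = 3 exactly.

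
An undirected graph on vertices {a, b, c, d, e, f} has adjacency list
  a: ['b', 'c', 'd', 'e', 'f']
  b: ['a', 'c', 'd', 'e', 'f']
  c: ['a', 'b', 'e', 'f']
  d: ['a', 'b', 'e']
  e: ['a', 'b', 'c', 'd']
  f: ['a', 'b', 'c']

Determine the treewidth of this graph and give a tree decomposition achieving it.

Treewidth 3.
Bags: B1 = {a, b, c, e}  B2 = {a, b, d, e}  B3 = {a, b, c, f}
Tree: B1–B2, B1–B3

Every bag has size at most 4, so the width is 4 − 1 = 3 and tw(G) ≤ 3. On the other hand G contains the 4-clique {a, b, d, e}. A clique must lie in a single bag of any decomposition, so no decomposition can have width below 3. The upper and lower bounds meet at 3, so that is the treewidth.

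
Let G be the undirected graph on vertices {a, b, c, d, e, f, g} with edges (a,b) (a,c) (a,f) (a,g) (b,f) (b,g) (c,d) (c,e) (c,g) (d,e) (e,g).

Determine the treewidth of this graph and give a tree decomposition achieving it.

Each bag holds 3 vertices, so the decomposition has width 2, which upper-bounds the treewidth. On the other hand G contains the 3-clique {c, e, g}. A clique must lie in a single bag of any decomposition, so no decomposition can have width below 2. Hence tw(G) = 2 exactly.

Treewidth 2.
One such decomposition:
Bags: B1 = {a, c, g}  B2 = {c, e, g}  B3 = {a, b, g}  B4 = {a, b, f}  B5 = {c, d, e}
Tree: B1–B2, B1–B3, B3–B4, B2–B5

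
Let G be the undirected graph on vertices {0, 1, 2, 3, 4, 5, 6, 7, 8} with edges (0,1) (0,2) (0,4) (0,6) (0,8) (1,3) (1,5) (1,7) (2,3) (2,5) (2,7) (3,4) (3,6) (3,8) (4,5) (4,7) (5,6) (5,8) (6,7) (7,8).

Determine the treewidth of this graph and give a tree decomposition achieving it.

Treewidth 4.
One such decomposition:
Bags: B1 = {0, 3, 5, 6, 7}  B2 = {0, 3, 4, 5, 7}  B3 = {0, 2, 3, 5, 7}  B4 = {0, 3, 5, 7, 8}  B5 = {0, 1, 3, 5, 7}
Tree: B1–B2, B2–B3, B3–B4, B4–B5

Each bag holds 5 vertices, so the decomposition has width 4, which upper-bounds the treewidth. For the lower bound: the 5 vertex sets {5,6}, {3,4}, {0,2}, {7}, {8} are disjoint, each induces a connected subgraph, and every pair is joined by at least one edge of G. Contracting each set to a single vertex therefore yields K_{5} as a minor, and since treewidth is minor-monotone, tw(G) ≥ tw(K_{5}) = 4. The upper and lower bounds meet at 4, so that is the treewidth.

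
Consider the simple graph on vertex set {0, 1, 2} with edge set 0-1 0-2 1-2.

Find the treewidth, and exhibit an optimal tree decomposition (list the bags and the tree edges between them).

Treewidth 2.
One such decomposition:
Bags: B1 = {0, 1, 2}
Tree: (single bag)

A single bag containing all 3 vertices is trivially a valid decomposition of width 2. For the lower bound, the 3 vertices {0, 1, 2} are pairwise adjacent, and any tree decomposition puts a clique entirely inside one bag — forcing width ≥ 2. Therefore the treewidth is 2.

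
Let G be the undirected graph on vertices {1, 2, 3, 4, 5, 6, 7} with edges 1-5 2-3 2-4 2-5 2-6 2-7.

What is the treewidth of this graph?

A width-1 tree decomposition is:
Bags: B1 = {2, 5}  B2 = {2, 4}  B3 = {2, 7}  B4 = {1, 5}  B5 = {2, 3}  B6 = {2, 6}
Tree: B1–B2, B1–B3, B1–B4, B2–B5, B3–B6
Every bag has size at most 2, so the width is 2 − 1 = 1 and tw(G) ≤ 1. G has an edge, so its treewidth is at least 1. The upper and lower bounds meet at 1, so that is the treewidth.

1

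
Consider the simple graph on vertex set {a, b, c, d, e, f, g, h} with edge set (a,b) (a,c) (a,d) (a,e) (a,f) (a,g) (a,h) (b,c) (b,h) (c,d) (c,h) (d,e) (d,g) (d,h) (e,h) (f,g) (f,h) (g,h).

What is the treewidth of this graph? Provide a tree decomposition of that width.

Treewidth 3.
Bags: B1 = {a, c, d, h}  B2 = {a, d, e, h}  B3 = {a, d, g, h}  B4 = {a, b, c, h}  B5 = {a, f, g, h}
Tree: B1–B2, B2–B3, B1–B4, B3–B5

Every bag has size at most 4, so the width is 4 − 1 = 3 and tw(G) ≤ 3. Conversely, {a, d, g, h} is a clique of size 4, and the vertices of any clique must share a bag in every tree decomposition; so some bag has ≥ 4 vertices and tw(G) ≥ 3. Combining the bounds, tw(G) = 3.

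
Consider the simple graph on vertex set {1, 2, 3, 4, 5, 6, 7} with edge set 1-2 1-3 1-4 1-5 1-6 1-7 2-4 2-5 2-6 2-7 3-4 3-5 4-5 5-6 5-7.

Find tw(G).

A width-3 tree decomposition is:
Bags: B1 = {1, 3, 4, 5}  B2 = {1, 2, 4, 5}  B3 = {1, 2, 5, 7}  B4 = {1, 2, 5, 6}
Tree: B1–B2, B2–B3, B2–B4
Each bag holds 4 vertices, so the decomposition has width 3, which upper-bounds the treewidth. On the other hand G contains the 4-clique {1, 2, 4, 5}. A clique must lie in a single bag of any decomposition, so no decomposition can have width below 3. The upper and lower bounds meet at 3, so that is the treewidth.

3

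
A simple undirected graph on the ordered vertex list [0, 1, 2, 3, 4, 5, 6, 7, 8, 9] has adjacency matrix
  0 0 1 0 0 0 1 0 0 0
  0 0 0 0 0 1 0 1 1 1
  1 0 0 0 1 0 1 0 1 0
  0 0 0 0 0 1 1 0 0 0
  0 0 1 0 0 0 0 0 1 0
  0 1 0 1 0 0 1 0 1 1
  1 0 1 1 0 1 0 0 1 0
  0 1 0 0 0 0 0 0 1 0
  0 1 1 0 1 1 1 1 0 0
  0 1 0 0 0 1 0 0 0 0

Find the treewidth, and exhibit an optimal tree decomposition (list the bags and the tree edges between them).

Treewidth 2.
One optimal decomposition is:
Bags: B1 = {1, 7, 8}  B2 = {1, 5, 8}  B3 = {1, 5, 9}  B4 = {5, 6, 8}  B5 = {2, 6, 8}  B6 = {0, 2, 6}  B7 = {2, 4, 8}  B8 = {3, 5, 6}
Tree: B1–B2, B2–B3, B2–B4, B4–B5, B5–B6, B5–B7, B4–B8

The largest bag has 3 vertices, giving width 2; this decomposition certifies tw(G) ≤ 2. Conversely, {0, 2, 6} is a clique of size 3, and the vertices of any clique must share a bag in every tree decomposition; so some bag has ≥ 3 vertices and tw(G) ≥ 2. The upper and lower bounds meet at 2, so that is the treewidth.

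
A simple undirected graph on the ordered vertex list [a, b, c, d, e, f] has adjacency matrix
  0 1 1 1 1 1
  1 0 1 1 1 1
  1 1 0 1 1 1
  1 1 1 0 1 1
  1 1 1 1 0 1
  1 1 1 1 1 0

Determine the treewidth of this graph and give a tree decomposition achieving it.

Treewidth 5.
Bags: B1 = {a, b, c, d, e, f}
Tree: (single bag)

A single bag containing all 6 vertices is trivially a valid decomposition of width 5. On the other hand G contains the 6-clique {a, b, c, d, e, f}. A clique must lie in a single bag of any decomposition, so no decomposition can have width below 5. Hence tw(G) = 5 exactly.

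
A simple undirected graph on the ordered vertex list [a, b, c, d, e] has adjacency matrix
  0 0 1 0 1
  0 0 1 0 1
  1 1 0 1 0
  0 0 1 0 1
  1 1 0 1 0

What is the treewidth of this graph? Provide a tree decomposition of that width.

Every bag has size at most 3, so the width is 3 − 1 = 2 and tw(G) ≤ 2. For the lower bound, G contains the cycle c–d–e–b–c, so G is not a forest; only forests have treewidth ≤ 1, hence tw(G) ≥ 2. The upper and lower bounds meet at 2, so that is the treewidth.

Treewidth 2.
One such decomposition:
Bags: B1 = {c, d, e}  B2 = {b, c, e}  B3 = {a, c, e}
Tree: B1–B2, B2–B3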